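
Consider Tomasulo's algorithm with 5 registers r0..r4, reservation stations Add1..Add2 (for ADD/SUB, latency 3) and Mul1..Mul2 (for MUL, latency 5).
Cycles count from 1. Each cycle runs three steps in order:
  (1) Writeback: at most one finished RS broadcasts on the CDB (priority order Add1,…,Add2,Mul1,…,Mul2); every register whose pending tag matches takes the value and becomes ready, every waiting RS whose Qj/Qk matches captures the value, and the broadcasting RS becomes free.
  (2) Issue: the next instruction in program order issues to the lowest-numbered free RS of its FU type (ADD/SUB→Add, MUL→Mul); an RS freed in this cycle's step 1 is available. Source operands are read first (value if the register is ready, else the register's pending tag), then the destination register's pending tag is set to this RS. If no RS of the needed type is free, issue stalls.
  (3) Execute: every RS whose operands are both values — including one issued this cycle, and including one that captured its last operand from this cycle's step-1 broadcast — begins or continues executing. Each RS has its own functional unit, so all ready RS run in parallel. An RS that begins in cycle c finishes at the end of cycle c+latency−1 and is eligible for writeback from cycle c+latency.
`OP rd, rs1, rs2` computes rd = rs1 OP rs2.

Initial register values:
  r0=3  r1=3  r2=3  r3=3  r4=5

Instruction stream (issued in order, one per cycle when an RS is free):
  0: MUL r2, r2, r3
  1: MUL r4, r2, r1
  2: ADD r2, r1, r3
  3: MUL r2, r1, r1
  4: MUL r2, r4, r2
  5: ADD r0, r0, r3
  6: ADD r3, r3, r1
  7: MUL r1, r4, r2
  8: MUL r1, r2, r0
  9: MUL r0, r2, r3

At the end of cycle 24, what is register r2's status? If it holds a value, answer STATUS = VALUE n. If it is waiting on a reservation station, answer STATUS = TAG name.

  c1: issue MUL r2<-Mul1  regs: r0:3,r1:3,r2:Mul1,r3:3,r4:5
  c2: issue MUL r4<-Mul2  regs: r0:3,r1:3,r2:Mul1,r3:3,r4:Mul2
  c3: issue ADD r2<-Add1  regs: r0:3,r1:3,r2:Add1,r3:3,r4:Mul2
  c4: stall  regs: r0:3,r1:3,r2:Add1,r3:3,r4:Mul2
  c5: stall  regs: r0:3,r1:3,r2:Add1,r3:3,r4:Mul2
  c6: CDB Add1=6; stall  regs: r0:3,r1:3,r2:6,r3:3,r4:Mul2
  c7: CDB Mul1=9; issue MUL r2<-Mul1  regs: r0:3,r1:3,r2:Mul1,r3:3,r4:Mul2
  c8: stall  regs: r0:3,r1:3,r2:Mul1,r3:3,r4:Mul2
  c9: stall  regs: r0:3,r1:3,r2:Mul1,r3:3,r4:Mul2
  c10: stall  regs: r0:3,r1:3,r2:Mul1,r3:3,r4:Mul2
  c11: stall  regs: r0:3,r1:3,r2:Mul1,r3:3,r4:Mul2
  c12: CDB Mul1=9; issue MUL r2<-Mul1  regs: r0:3,r1:3,r2:Mul1,r3:3,r4:Mul2
  c13: CDB Mul2=27; issue ADD r0<-Add1  regs: r0:Add1,r1:3,r2:Mul1,r3:3,r4:27
  c14: issue ADD r3<-Add2  regs: r0:Add1,r1:3,r2:Mul1,r3:Add2,r4:27
  c15: issue MUL r1<-Mul2  regs: r0:Add1,r1:Mul2,r2:Mul1,r3:Add2,r4:27
  c16: CDB Add1=6; stall  regs: r0:6,r1:Mul2,r2:Mul1,r3:Add2,r4:27
  c17: CDB Add2=6; stall  regs: r0:6,r1:Mul2,r2:Mul1,r3:6,r4:27
  c18: CDB Mul1=243; issue MUL r1<-Mul1  regs: r0:6,r1:Mul1,r2:243,r3:6,r4:27
  c19: stall  regs: r0:6,r1:Mul1,r2:243,r3:6,r4:27
  c20: stall  regs: r0:6,r1:Mul1,r2:243,r3:6,r4:27
  c21: stall  regs: r0:6,r1:Mul1,r2:243,r3:6,r4:27
  c22: stall  regs: r0:6,r1:Mul1,r2:243,r3:6,r4:27
  c23: CDB Mul1=1458; issue MUL r0<-Mul1  regs: r0:Mul1,r1:1458,r2:243,r3:6,r4:27
  c24: CDB Mul2=6561  regs: r0:Mul1,r1:1458,r2:243,r3:6,r4:27

STATUS = VALUE 243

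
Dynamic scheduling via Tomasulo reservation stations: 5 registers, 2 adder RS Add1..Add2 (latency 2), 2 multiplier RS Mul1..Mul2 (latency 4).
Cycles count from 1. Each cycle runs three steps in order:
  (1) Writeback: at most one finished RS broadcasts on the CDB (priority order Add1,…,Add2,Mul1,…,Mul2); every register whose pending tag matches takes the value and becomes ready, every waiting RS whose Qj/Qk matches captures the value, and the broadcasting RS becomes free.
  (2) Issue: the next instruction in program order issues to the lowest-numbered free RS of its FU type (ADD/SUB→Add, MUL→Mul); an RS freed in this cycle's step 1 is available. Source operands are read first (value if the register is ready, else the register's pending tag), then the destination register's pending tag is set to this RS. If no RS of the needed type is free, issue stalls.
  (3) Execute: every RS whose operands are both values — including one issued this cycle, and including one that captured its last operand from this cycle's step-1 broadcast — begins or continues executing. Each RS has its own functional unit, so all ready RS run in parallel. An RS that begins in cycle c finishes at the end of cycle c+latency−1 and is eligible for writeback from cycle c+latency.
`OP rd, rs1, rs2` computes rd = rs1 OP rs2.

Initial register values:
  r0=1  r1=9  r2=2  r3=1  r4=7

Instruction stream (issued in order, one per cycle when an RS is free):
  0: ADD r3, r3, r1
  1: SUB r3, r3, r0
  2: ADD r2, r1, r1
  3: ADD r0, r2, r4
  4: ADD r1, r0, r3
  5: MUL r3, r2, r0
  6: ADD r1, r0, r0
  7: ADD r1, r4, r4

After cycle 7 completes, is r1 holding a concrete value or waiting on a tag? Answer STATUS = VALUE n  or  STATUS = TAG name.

c1: issue ADD r3<-Add1 | r0:1,r1:9,r2:2,r3:Add1,r4:7
c2: issue SUB r3<-Add2 | r0:1,r1:9,r2:2,r3:Add2,r4:7
c3: CDB Add1=10; issue ADD r2<-Add1 | r0:1,r1:9,r2:Add1,r3:Add2,r4:7
c4: stall | r0:1,r1:9,r2:Add1,r3:Add2,r4:7
c5: CDB Add1=18; issue ADD r0<-Add1 | r0:Add1,r1:9,r2:18,r3:Add2,r4:7
c6: CDB Add2=9; issue ADD r1<-Add2 | r0:Add1,r1:Add2,r2:18,r3:9,r4:7
c7: CDB Add1=25; issue MUL r3<-Mul1 | r0:25,r1:Add2,r2:18,r3:Mul1,r4:7

STATUS = TAG Add2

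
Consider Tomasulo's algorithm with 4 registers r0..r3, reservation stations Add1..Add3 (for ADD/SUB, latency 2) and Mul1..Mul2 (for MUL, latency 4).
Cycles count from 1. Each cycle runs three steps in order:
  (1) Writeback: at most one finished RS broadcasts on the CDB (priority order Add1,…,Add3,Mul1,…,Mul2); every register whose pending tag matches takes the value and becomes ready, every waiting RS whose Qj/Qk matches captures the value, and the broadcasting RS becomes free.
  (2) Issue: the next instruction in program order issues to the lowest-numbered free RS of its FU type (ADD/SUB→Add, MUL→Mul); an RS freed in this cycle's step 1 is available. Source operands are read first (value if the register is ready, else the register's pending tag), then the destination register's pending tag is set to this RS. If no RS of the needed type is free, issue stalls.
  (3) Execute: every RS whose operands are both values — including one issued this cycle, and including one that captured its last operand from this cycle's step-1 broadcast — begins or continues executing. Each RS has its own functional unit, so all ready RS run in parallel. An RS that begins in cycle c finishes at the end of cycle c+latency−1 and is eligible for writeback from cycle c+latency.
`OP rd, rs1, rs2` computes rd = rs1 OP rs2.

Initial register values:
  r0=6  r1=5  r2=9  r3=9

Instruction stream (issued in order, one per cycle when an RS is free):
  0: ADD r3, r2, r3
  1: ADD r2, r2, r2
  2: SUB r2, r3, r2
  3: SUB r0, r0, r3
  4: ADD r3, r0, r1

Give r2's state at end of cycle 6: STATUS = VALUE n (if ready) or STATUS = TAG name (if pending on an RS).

cycle 1: issue ADD r3<-Add1 // r0:6,r1:5,r2:9,r3:Add1
cycle 2: issue ADD r2<-Add2 // r0:6,r1:5,r2:Add2,r3:Add1
cycle 3: CDB Add1=18; issue SUB r2<-Add1 // r0:6,r1:5,r2:Add1,r3:18
cycle 4: CDB Add2=18; issue SUB r0<-Add2 // r0:Add2,r1:5,r2:Add1,r3:18
cycle 5: issue ADD r3<-Add3 // r0:Add2,r1:5,r2:Add1,r3:Add3
cycle 6: CDB Add1=0 // r0:Add2,r1:5,r2:0,r3:Add3

STATUS = VALUE 0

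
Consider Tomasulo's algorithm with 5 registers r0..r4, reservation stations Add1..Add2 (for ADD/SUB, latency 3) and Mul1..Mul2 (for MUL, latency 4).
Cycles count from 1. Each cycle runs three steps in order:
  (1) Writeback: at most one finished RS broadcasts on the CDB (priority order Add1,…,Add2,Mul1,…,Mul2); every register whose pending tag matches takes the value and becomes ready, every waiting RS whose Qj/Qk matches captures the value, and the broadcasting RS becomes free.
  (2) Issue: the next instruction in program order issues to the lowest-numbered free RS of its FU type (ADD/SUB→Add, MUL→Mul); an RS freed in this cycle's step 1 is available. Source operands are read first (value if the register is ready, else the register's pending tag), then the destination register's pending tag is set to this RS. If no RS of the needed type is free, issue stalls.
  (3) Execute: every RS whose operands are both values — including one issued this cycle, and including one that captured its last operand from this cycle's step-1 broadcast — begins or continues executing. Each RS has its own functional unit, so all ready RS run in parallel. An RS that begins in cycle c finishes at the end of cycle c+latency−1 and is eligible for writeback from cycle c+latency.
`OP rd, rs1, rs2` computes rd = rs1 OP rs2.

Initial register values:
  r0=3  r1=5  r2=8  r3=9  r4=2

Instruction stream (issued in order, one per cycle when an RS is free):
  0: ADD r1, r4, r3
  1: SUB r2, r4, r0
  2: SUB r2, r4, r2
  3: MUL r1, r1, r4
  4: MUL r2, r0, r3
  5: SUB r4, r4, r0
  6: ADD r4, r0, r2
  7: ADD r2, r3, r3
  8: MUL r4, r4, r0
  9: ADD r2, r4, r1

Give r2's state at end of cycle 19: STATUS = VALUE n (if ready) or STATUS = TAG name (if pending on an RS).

cycle 1: issue ADD r1<-Add1 // r0:3,r1:Add1,r2:8,r3:9,r4:2
cycle 2: issue SUB r2<-Add2 // r0:3,r1:Add1,r2:Add2,r3:9,r4:2
cycle 3: stall // r0:3,r1:Add1,r2:Add2,r3:9,r4:2
cycle 4: CDB Add1=11; issue SUB r2<-Add1 // r0:3,r1:11,r2:Add1,r3:9,r4:2
cycle 5: CDB Add2=-1; issue MUL r1<-Mul1 // r0:3,r1:Mul1,r2:Add1,r3:9,r4:2
cycle 6: issue MUL r2<-Mul2 // r0:3,r1:Mul1,r2:Mul2,r3:9,r4:2
cycle 7: issue SUB r4<-Add2 // r0:3,r1:Mul1,r2:Mul2,r3:9,r4:Add2
cycle 8: CDB Add1=3; issue ADD r4<-Add1 // r0:3,r1:Mul1,r2:Mul2,r3:9,r4:Add1
cycle 9: CDB Mul1=22; stall // r0:3,r1:22,r2:Mul2,r3:9,r4:Add1
cycle 10: CDB Add2=-1; issue ADD r2<-Add2 // r0:3,r1:22,r2:Add2,r3:9,r4:Add1
cycle 11: CDB Mul2=27; issue MUL r4<-Mul1 // r0:3,r1:22,r2:Add2,r3:9,r4:Mul1
cycle 12: stall // r0:3,r1:22,r2:Add2,r3:9,r4:Mul1
cycle 13: CDB Add2=18; issue ADD r2<-Add2 // r0:3,r1:22,r2:Add2,r3:9,r4:Mul1
cycle 14: CDB Add1=30 // r0:3,r1:22,r2:Add2,r3:9,r4:Mul1
cycle 15: - // r0:3,r1:22,r2:Add2,r3:9,r4:Mul1
cycle 16: - // r0:3,r1:22,r2:Add2,r3:9,r4:Mul1
cycle 17: - // r0:3,r1:22,r2:Add2,r3:9,r4:Mul1
cycle 18: CDB Mul1=90 // r0:3,r1:22,r2:Add2,r3:9,r4:90
cycle 19: - // r0:3,r1:22,r2:Add2,r3:9,r4:90

STATUS = TAG Add2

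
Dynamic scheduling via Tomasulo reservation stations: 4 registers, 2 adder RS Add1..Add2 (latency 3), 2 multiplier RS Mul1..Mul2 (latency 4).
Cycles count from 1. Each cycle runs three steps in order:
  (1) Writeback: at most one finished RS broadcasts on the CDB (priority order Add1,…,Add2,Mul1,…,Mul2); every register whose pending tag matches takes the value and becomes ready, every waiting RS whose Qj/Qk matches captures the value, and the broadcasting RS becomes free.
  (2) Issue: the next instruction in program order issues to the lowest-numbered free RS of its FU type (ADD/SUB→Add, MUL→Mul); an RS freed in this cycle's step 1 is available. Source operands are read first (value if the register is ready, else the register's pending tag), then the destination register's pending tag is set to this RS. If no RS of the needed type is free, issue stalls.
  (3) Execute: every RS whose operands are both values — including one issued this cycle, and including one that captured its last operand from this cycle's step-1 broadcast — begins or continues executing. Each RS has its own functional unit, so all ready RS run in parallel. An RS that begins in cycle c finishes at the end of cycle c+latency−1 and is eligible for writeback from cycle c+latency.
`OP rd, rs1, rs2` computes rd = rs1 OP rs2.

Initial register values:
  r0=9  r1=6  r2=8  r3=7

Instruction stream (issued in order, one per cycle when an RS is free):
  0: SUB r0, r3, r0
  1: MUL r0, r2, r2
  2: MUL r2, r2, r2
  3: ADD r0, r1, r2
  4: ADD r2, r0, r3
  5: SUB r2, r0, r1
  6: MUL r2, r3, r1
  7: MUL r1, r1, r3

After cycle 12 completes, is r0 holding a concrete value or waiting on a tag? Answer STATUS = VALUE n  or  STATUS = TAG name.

cycle 1: issue SUB r0<-Add1 // r0:Add1,r1:6,r2:8,r3:7
cycle 2: issue MUL r0<-Mul1 // r0:Mul1,r1:6,r2:8,r3:7
cycle 3: issue MUL r2<-Mul2 // r0:Mul1,r1:6,r2:Mul2,r3:7
cycle 4: CDB Add1=-2; issue ADD r0<-Add1 // r0:Add1,r1:6,r2:Mul2,r3:7
cycle 5: issue ADD r2<-Add2 // r0:Add1,r1:6,r2:Add2,r3:7
cycle 6: CDB Mul1=64; stall // r0:Add1,r1:6,r2:Add2,r3:7
cycle 7: CDB Mul2=64; stall // r0:Add1,r1:6,r2:Add2,r3:7
cycle 8: stall // r0:Add1,r1:6,r2:Add2,r3:7
cycle 9: stall // r0:Add1,r1:6,r2:Add2,r3:7
cycle 10: CDB Add1=70; issue SUB r2<-Add1 // r0:70,r1:6,r2:Add1,r3:7
cycle 11: issue MUL r2<-Mul1 // r0:70,r1:6,r2:Mul1,r3:7
cycle 12: issue MUL r1<-Mul2 // r0:70,r1:Mul2,r2:Mul1,r3:7

STATUS = VALUE 70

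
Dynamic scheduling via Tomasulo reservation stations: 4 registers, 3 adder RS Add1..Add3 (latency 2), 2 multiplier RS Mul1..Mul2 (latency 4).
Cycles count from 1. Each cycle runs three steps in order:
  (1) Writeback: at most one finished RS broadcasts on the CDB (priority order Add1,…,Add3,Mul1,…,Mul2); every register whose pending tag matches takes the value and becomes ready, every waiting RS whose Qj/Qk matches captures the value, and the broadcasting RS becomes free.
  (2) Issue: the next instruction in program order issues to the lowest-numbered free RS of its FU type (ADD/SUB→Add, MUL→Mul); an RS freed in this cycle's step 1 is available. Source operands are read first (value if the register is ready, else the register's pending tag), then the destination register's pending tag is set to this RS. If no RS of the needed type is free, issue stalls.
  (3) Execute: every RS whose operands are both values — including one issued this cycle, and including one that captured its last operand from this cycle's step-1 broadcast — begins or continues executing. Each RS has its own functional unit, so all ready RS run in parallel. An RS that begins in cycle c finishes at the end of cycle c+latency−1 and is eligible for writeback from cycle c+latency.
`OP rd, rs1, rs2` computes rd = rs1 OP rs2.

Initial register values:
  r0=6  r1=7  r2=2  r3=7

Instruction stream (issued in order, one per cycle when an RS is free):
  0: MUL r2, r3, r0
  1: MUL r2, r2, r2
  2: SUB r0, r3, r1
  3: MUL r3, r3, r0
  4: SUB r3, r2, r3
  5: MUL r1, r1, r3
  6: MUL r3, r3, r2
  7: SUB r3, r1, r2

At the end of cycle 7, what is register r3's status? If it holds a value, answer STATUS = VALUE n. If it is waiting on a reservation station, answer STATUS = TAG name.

cycle 1: issue MUL r2<-Mul1 // r0:6,r1:7,r2:Mul1,r3:7
cycle 2: issue MUL r2<-Mul2 // r0:6,r1:7,r2:Mul2,r3:7
cycle 3: issue SUB r0<-Add1 // r0:Add1,r1:7,r2:Mul2,r3:7
cycle 4: stall // r0:Add1,r1:7,r2:Mul2,r3:7
cycle 5: CDB Add1=0; stall // r0:0,r1:7,r2:Mul2,r3:7
cycle 6: CDB Mul1=42; issue MUL r3<-Mul1 // r0:0,r1:7,r2:Mul2,r3:Mul1
cycle 7: issue SUB r3<-Add1 // r0:0,r1:7,r2:Mul2,r3:Add1

STATUS = TAG Add1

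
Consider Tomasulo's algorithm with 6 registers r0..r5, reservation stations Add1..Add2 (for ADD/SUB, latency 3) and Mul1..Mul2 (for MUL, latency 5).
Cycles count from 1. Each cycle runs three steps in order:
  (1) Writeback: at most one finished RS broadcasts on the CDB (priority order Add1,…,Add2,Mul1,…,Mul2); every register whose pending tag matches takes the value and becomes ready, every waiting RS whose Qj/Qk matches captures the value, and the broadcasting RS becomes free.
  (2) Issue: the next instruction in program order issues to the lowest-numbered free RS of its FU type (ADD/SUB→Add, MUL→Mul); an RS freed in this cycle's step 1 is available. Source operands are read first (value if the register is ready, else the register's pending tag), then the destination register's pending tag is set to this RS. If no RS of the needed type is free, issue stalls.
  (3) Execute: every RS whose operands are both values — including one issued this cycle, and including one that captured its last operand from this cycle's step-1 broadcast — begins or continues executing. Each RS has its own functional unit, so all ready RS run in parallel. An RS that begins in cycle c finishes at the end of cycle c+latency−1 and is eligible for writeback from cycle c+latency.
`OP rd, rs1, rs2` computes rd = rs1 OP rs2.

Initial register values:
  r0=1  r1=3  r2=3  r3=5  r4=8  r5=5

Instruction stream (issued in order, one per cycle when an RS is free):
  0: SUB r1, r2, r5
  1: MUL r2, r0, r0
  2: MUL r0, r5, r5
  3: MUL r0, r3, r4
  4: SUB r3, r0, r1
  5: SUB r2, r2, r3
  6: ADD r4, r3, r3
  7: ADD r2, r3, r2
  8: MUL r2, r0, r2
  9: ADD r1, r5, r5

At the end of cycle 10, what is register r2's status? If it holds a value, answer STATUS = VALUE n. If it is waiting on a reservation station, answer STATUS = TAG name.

STATUS = TAG Add2

  c1: issue SUB r1<-Add1  regs: r0:1,r1:Add1,r2:3,r3:5,r4:8,r5:5
  c2: issue MUL r2<-Mul1  regs: r0:1,r1:Add1,r2:Mul1,r3:5,r4:8,r5:5
  c3: issue MUL r0<-Mul2  regs: r0:Mul2,r1:Add1,r2:Mul1,r3:5,r4:8,r5:5
  c4: CDB Add1=-2; stall  regs: r0:Mul2,r1:-2,r2:Mul1,r3:5,r4:8,r5:5
  c5: stall  regs: r0:Mul2,r1:-2,r2:Mul1,r3:5,r4:8,r5:5
  c6: stall  regs: r0:Mul2,r1:-2,r2:Mul1,r3:5,r4:8,r5:5
  c7: CDB Mul1=1; issue MUL r0<-Mul1  regs: r0:Mul1,r1:-2,r2:1,r3:5,r4:8,r5:5
  c8: CDB Mul2=25; issue SUB r3<-Add1  regs: r0:Mul1,r1:-2,r2:1,r3:Add1,r4:8,r5:5
  c9: issue SUB r2<-Add2  regs: r0:Mul1,r1:-2,r2:Add2,r3:Add1,r4:8,r5:5
  c10: stall  regs: r0:Mul1,r1:-2,r2:Add2,r3:Add1,r4:8,r5:5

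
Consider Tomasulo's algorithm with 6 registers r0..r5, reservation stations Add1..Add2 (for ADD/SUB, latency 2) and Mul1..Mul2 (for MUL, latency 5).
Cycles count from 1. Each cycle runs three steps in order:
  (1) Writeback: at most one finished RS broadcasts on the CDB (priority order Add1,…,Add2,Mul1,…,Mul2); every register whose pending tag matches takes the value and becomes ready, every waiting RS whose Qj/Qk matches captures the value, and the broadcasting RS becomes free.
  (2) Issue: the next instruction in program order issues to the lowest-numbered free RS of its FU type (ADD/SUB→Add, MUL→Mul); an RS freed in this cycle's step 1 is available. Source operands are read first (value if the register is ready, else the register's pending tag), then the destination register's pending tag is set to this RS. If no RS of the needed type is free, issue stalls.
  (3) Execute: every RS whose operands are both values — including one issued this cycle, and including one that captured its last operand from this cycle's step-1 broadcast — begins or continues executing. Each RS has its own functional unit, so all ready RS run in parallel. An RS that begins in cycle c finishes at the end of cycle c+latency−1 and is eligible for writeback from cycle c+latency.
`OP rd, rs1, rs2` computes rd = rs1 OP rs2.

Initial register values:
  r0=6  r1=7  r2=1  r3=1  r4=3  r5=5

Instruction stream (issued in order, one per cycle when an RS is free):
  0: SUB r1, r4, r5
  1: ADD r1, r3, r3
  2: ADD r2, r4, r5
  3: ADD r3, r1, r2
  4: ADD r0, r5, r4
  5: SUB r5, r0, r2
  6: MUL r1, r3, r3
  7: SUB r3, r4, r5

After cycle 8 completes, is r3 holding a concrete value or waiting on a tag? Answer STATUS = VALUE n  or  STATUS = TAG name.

cycle 1: issue SUB r1<-Add1 // r0:6,r1:Add1,r2:1,r3:1,r4:3,r5:5
cycle 2: issue ADD r1<-Add2 // r0:6,r1:Add2,r2:1,r3:1,r4:3,r5:5
cycle 3: CDB Add1=-2; issue ADD r2<-Add1 // r0:6,r1:Add2,r2:Add1,r3:1,r4:3,r5:5
cycle 4: CDB Add2=2; issue ADD r3<-Add2 // r0:6,r1:2,r2:Add1,r3:Add2,r4:3,r5:5
cycle 5: CDB Add1=8; issue ADD r0<-Add1 // r0:Add1,r1:2,r2:8,r3:Add2,r4:3,r5:5
cycle 6: stall // r0:Add1,r1:2,r2:8,r3:Add2,r4:3,r5:5
cycle 7: CDB Add1=8; issue SUB r5<-Add1 // r0:8,r1:2,r2:8,r3:Add2,r4:3,r5:Add1
cycle 8: CDB Add2=10; issue MUL r1<-Mul1 // r0:8,r1:Mul1,r2:8,r3:10,r4:3,r5:Add1

STATUS = VALUE 10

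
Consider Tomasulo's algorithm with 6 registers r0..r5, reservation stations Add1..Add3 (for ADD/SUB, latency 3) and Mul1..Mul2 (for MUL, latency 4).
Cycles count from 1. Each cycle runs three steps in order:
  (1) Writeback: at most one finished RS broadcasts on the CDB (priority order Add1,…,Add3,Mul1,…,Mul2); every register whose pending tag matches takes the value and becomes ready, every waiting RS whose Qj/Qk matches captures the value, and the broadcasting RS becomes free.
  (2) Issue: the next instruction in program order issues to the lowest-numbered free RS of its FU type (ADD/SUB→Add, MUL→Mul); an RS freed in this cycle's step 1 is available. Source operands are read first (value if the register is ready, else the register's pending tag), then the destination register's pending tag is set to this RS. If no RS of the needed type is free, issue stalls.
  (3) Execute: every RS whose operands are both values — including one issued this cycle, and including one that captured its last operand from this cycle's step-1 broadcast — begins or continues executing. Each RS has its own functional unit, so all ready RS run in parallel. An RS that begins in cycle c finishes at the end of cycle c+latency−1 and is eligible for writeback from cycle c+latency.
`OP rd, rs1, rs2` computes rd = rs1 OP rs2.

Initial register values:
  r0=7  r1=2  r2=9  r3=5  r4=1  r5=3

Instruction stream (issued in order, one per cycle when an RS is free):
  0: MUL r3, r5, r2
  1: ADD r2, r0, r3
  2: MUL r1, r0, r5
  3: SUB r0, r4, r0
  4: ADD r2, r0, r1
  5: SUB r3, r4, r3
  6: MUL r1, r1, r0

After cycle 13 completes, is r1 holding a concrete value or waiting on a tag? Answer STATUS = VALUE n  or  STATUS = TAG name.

cycle 1: issue MUL r3<-Mul1 // r0:7,r1:2,r2:9,r3:Mul1,r4:1,r5:3
cycle 2: issue ADD r2<-Add1 // r0:7,r1:2,r2:Add1,r3:Mul1,r4:1,r5:3
cycle 3: issue MUL r1<-Mul2 // r0:7,r1:Mul2,r2:Add1,r3:Mul1,r4:1,r5:3
cycle 4: issue SUB r0<-Add2 // r0:Add2,r1:Mul2,r2:Add1,r3:Mul1,r4:1,r5:3
cycle 5: CDB Mul1=27; issue ADD r2<-Add3 // r0:Add2,r1:Mul2,r2:Add3,r3:27,r4:1,r5:3
cycle 6: stall // r0:Add2,r1:Mul2,r2:Add3,r3:27,r4:1,r5:3
cycle 7: CDB Add2=-6; issue SUB r3<-Add2 // r0:-6,r1:Mul2,r2:Add3,r3:Add2,r4:1,r5:3
cycle 8: CDB Add1=34; issue MUL r1<-Mul1 // r0:-6,r1:Mul1,r2:Add3,r3:Add2,r4:1,r5:3
cycle 9: CDB Mul2=21 // r0:-6,r1:Mul1,r2:Add3,r3:Add2,r4:1,r5:3
cycle 10: CDB Add2=-26 // r0:-6,r1:Mul1,r2:Add3,r3:-26,r4:1,r5:3
cycle 11: - // r0:-6,r1:Mul1,r2:Add3,r3:-26,r4:1,r5:3
cycle 12: CDB Add3=15 // r0:-6,r1:Mul1,r2:15,r3:-26,r4:1,r5:3
cycle 13: CDB Mul1=-126 // r0:-6,r1:-126,r2:15,r3:-26,r4:1,r5:3

STATUS = VALUE -126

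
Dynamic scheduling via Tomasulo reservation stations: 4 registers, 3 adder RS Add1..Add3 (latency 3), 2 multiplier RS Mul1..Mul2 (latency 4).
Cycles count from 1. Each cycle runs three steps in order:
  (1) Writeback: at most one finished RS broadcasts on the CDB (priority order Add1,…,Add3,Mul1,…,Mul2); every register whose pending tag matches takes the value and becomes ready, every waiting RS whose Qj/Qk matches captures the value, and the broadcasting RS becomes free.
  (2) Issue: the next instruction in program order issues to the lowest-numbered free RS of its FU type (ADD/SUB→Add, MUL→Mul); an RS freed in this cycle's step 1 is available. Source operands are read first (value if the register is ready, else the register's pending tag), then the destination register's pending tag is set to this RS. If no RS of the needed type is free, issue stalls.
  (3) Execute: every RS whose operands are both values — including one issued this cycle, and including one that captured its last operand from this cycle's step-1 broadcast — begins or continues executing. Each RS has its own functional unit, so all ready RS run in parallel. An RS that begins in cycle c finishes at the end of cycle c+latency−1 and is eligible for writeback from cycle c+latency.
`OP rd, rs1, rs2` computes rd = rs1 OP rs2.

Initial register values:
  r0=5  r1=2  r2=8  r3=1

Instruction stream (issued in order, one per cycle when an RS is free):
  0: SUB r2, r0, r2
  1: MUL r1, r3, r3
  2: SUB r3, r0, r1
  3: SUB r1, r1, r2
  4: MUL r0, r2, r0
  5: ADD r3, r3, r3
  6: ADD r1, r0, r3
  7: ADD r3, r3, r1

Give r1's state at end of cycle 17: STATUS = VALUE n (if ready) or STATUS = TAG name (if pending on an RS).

STATUS = VALUE -7

c1: issue SUB r2<-Add1 | r0:5,r1:2,r2:Add1,r3:1
c2: issue MUL r1<-Mul1 | r0:5,r1:Mul1,r2:Add1,r3:1
c3: issue SUB r3<-Add2 | r0:5,r1:Mul1,r2:Add1,r3:Add2
c4: CDB Add1=-3; issue SUB r1<-Add1 | r0:5,r1:Add1,r2:-3,r3:Add2
c5: issue MUL r0<-Mul2 | r0:Mul2,r1:Add1,r2:-3,r3:Add2
c6: CDB Mul1=1; issue ADD r3<-Add3 | r0:Mul2,r1:Add1,r2:-3,r3:Add3
c7: stall | r0:Mul2,r1:Add1,r2:-3,r3:Add3
c8: stall | r0:Mul2,r1:Add1,r2:-3,r3:Add3
c9: CDB Add1=4; issue ADD r1<-Add1 | r0:Mul2,r1:Add1,r2:-3,r3:Add3
c10: CDB Add2=4; issue ADD r3<-Add2 | r0:Mul2,r1:Add1,r2:-3,r3:Add2
c11: CDB Mul2=-15 | r0:-15,r1:Add1,r2:-3,r3:Add2
c12: - | r0:-15,r1:Add1,r2:-3,r3:Add2
c13: CDB Add3=8 | r0:-15,r1:Add1,r2:-3,r3:Add2
c14: - | r0:-15,r1:Add1,r2:-3,r3:Add2
c15: - | r0:-15,r1:Add1,r2:-3,r3:Add2
c16: CDB Add1=-7 | r0:-15,r1:-7,r2:-3,r3:Add2
c17: - | r0:-15,r1:-7,r2:-3,r3:Add2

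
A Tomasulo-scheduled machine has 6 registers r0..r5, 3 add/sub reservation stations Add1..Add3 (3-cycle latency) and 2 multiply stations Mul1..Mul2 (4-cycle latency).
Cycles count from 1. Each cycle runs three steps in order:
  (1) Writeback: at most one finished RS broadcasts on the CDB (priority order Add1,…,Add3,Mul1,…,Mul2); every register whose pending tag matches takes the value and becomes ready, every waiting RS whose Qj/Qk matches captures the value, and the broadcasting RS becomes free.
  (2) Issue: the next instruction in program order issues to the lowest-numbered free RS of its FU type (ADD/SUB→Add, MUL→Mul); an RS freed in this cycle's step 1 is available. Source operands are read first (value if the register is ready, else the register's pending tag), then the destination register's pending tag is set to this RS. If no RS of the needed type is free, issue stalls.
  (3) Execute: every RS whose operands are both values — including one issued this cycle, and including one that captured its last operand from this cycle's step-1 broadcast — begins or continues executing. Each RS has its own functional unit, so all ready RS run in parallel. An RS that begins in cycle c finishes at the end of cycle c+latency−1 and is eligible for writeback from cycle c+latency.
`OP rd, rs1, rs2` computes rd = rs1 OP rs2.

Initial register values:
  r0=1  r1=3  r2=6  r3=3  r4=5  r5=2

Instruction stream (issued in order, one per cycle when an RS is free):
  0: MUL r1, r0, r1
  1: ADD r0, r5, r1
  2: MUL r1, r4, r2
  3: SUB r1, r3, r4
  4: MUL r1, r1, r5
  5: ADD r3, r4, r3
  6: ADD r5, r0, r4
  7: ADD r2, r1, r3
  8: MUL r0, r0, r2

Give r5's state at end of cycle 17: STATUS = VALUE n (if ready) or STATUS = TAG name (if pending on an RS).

STATUS = VALUE 10

cycle 1: issue MUL r1<-Mul1 // r0:1,r1:Mul1,r2:6,r3:3,r4:5,r5:2
cycle 2: issue ADD r0<-Add1 // r0:Add1,r1:Mul1,r2:6,r3:3,r4:5,r5:2
cycle 3: issue MUL r1<-Mul2 // r0:Add1,r1:Mul2,r2:6,r3:3,r4:5,r5:2
cycle 4: issue SUB r1<-Add2 // r0:Add1,r1:Add2,r2:6,r3:3,r4:5,r5:2
cycle 5: CDB Mul1=3; issue MUL r1<-Mul1 // r0:Add1,r1:Mul1,r2:6,r3:3,r4:5,r5:2
cycle 6: issue ADD r3<-Add3 // r0:Add1,r1:Mul1,r2:6,r3:Add3,r4:5,r5:2
cycle 7: CDB Add2=-2; issue ADD r5<-Add2 // r0:Add1,r1:Mul1,r2:6,r3:Add3,r4:5,r5:Add2
cycle 8: CDB Add1=5; issue ADD r2<-Add1 // r0:5,r1:Mul1,r2:Add1,r3:Add3,r4:5,r5:Add2
cycle 9: CDB Add3=8; stall // r0:5,r1:Mul1,r2:Add1,r3:8,r4:5,r5:Add2
cycle 10: CDB Mul2=30; issue MUL r0<-Mul2 // r0:Mul2,r1:Mul1,r2:Add1,r3:8,r4:5,r5:Add2
cycle 11: CDB Add2=10 // r0:Mul2,r1:Mul1,r2:Add1,r3:8,r4:5,r5:10
cycle 12: CDB Mul1=-4 // r0:Mul2,r1:-4,r2:Add1,r3:8,r4:5,r5:10
cycle 13: - // r0:Mul2,r1:-4,r2:Add1,r3:8,r4:5,r5:10
cycle 14: - // r0:Mul2,r1:-4,r2:Add1,r3:8,r4:5,r5:10
cycle 15: CDB Add1=4 // r0:Mul2,r1:-4,r2:4,r3:8,r4:5,r5:10
cycle 16: - // r0:Mul2,r1:-4,r2:4,r3:8,r4:5,r5:10
cycle 17: - // r0:Mul2,r1:-4,r2:4,r3:8,r4:5,r5:10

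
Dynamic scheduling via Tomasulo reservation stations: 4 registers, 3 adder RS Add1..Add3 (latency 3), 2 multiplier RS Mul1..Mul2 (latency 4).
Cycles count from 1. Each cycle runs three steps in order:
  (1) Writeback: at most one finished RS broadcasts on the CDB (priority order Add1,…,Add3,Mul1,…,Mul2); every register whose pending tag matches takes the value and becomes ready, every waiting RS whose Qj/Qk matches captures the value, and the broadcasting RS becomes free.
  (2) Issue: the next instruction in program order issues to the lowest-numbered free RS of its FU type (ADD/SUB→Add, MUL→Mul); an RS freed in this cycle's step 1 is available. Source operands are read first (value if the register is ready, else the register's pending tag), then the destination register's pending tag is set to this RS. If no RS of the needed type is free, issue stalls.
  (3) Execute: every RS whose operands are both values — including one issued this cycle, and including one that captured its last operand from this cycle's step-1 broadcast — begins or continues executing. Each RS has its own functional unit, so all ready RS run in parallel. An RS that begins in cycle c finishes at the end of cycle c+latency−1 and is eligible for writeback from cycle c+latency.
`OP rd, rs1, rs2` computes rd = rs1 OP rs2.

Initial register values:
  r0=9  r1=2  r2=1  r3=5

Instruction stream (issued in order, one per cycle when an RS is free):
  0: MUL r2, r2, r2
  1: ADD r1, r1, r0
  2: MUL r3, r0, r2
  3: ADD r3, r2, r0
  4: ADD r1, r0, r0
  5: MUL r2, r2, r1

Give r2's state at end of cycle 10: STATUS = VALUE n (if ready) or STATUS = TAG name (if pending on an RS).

c1: issue MUL r2<-Mul1 | r0:9,r1:2,r2:Mul1,r3:5
c2: issue ADD r1<-Add1 | r0:9,r1:Add1,r2:Mul1,r3:5
c3: issue MUL r3<-Mul2 | r0:9,r1:Add1,r2:Mul1,r3:Mul2
c4: issue ADD r3<-Add2 | r0:9,r1:Add1,r2:Mul1,r3:Add2
c5: CDB Add1=11; issue ADD r1<-Add1 | r0:9,r1:Add1,r2:Mul1,r3:Add2
c6: CDB Mul1=1; issue MUL r2<-Mul1 | r0:9,r1:Add1,r2:Mul1,r3:Add2
c7: - | r0:9,r1:Add1,r2:Mul1,r3:Add2
c8: CDB Add1=18 | r0:9,r1:18,r2:Mul1,r3:Add2
c9: CDB Add2=10 | r0:9,r1:18,r2:Mul1,r3:10
c10: CDB Mul2=9 | r0:9,r1:18,r2:Mul1,r3:10

STATUS = TAG Mul1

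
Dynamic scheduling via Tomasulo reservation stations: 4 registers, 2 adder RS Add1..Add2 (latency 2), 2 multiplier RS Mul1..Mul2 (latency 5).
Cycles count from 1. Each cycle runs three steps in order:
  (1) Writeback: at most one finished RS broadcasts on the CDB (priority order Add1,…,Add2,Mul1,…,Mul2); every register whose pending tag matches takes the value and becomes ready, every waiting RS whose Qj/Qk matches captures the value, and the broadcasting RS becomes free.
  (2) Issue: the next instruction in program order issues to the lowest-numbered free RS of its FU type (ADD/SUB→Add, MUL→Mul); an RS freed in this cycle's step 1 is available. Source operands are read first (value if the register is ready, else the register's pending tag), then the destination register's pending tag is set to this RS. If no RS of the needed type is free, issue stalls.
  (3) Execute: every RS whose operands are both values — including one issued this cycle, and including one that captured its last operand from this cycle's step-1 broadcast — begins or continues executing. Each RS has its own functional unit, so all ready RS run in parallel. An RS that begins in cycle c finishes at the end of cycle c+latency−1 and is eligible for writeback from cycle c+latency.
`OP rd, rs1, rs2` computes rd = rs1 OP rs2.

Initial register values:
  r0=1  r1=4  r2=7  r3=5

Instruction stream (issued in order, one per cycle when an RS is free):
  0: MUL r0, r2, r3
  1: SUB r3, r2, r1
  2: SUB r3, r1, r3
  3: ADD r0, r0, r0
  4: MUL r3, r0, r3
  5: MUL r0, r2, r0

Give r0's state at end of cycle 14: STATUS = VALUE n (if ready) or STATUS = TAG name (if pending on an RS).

c1: issue MUL r0<-Mul1 | r0:Mul1,r1:4,r2:7,r3:5
c2: issue SUB r3<-Add1 | r0:Mul1,r1:4,r2:7,r3:Add1
c3: issue SUB r3<-Add2 | r0:Mul1,r1:4,r2:7,r3:Add2
c4: CDB Add1=3; issue ADD r0<-Add1 | r0:Add1,r1:4,r2:7,r3:Add2
c5: issue MUL r3<-Mul2 | r0:Add1,r1:4,r2:7,r3:Mul2
c6: CDB Add2=1; stall | r0:Add1,r1:4,r2:7,r3:Mul2
c7: CDB Mul1=35; issue MUL r0<-Mul1 | r0:Mul1,r1:4,r2:7,r3:Mul2
c8: - | r0:Mul1,r1:4,r2:7,r3:Mul2
c9: CDB Add1=70 | r0:Mul1,r1:4,r2:7,r3:Mul2
c10: - | r0:Mul1,r1:4,r2:7,r3:Mul2
c11: - | r0:Mul1,r1:4,r2:7,r3:Mul2
c12: - | r0:Mul1,r1:4,r2:7,r3:Mul2
c13: - | r0:Mul1,r1:4,r2:7,r3:Mul2
c14: CDB Mul1=490 | r0:490,r1:4,r2:7,r3:Mul2

STATUS = VALUE 490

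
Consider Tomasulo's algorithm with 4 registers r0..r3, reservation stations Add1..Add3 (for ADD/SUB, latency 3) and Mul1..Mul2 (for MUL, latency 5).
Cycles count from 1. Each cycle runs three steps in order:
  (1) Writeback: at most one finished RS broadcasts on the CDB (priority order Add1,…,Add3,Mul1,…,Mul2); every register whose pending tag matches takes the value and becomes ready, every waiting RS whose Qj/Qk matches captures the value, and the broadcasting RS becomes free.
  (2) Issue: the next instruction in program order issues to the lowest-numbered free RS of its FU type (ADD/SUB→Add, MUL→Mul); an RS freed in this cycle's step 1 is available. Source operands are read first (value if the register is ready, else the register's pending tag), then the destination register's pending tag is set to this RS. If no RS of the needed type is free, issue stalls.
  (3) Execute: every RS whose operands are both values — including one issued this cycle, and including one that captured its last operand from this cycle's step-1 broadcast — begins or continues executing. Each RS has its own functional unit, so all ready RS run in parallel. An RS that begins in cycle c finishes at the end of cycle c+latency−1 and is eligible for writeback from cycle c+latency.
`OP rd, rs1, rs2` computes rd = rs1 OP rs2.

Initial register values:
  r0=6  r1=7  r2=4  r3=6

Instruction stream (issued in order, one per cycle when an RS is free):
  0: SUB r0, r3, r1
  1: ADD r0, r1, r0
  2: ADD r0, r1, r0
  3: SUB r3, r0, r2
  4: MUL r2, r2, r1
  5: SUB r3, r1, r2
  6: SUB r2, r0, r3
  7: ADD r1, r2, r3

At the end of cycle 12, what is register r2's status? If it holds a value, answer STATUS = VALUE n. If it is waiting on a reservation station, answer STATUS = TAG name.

  c1: issue SUB r0<-Add1  regs: r0:Add1,r1:7,r2:4,r3:6
  c2: issue ADD r0<-Add2  regs: r0:Add2,r1:7,r2:4,r3:6
  c3: issue ADD r0<-Add3  regs: r0:Add3,r1:7,r2:4,r3:6
  c4: CDB Add1=-1; issue SUB r3<-Add1  regs: r0:Add3,r1:7,r2:4,r3:Add1
  c5: issue MUL r2<-Mul1  regs: r0:Add3,r1:7,r2:Mul1,r3:Add1
  c6: stall  regs: r0:Add3,r1:7,r2:Mul1,r3:Add1
  c7: CDB Add2=6; issue SUB r3<-Add2  regs: r0:Add3,r1:7,r2:Mul1,r3:Add2
  c8: stall  regs: r0:Add3,r1:7,r2:Mul1,r3:Add2
  c9: stall  regs: r0:Add3,r1:7,r2:Mul1,r3:Add2
  c10: CDB Add3=13; issue SUB r2<-Add3  regs: r0:13,r1:7,r2:Add3,r3:Add2
  c11: CDB Mul1=28; stall  regs: r0:13,r1:7,r2:Add3,r3:Add2
  c12: stall  regs: r0:13,r1:7,r2:Add3,r3:Add2

STATUS = TAG Add3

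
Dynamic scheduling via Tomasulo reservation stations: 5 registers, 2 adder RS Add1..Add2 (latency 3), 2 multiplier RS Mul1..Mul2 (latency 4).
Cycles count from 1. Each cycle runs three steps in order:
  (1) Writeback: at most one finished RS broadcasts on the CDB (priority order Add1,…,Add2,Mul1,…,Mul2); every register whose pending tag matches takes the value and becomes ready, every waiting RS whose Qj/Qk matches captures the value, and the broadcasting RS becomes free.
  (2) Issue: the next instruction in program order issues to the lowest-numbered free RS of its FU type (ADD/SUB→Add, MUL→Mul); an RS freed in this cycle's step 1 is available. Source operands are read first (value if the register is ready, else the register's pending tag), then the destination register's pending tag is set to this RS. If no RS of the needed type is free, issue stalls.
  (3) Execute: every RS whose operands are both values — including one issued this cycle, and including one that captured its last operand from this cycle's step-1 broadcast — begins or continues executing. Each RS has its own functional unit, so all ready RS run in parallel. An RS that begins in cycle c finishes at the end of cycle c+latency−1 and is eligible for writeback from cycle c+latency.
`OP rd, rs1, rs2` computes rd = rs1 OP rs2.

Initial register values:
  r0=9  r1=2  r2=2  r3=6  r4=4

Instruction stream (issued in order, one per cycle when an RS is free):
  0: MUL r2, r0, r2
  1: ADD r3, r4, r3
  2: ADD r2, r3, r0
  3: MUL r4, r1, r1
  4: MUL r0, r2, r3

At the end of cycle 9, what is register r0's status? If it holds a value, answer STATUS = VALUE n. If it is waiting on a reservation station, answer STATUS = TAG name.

cycle 1: issue MUL r2<-Mul1 // r0:9,r1:2,r2:Mul1,r3:6,r4:4
cycle 2: issue ADD r3<-Add1 // r0:9,r1:2,r2:Mul1,r3:Add1,r4:4
cycle 3: issue ADD r2<-Add2 // r0:9,r1:2,r2:Add2,r3:Add1,r4:4
cycle 4: issue MUL r4<-Mul2 // r0:9,r1:2,r2:Add2,r3:Add1,r4:Mul2
cycle 5: CDB Add1=10; stall // r0:9,r1:2,r2:Add2,r3:10,r4:Mul2
cycle 6: CDB Mul1=18; issue MUL r0<-Mul1 // r0:Mul1,r1:2,r2:Add2,r3:10,r4:Mul2
cycle 7: - // r0:Mul1,r1:2,r2:Add2,r3:10,r4:Mul2
cycle 8: CDB Add2=19 // r0:Mul1,r1:2,r2:19,r3:10,r4:Mul2
cycle 9: CDB Mul2=4 // r0:Mul1,r1:2,r2:19,r3:10,r4:4

STATUS = TAG Mul1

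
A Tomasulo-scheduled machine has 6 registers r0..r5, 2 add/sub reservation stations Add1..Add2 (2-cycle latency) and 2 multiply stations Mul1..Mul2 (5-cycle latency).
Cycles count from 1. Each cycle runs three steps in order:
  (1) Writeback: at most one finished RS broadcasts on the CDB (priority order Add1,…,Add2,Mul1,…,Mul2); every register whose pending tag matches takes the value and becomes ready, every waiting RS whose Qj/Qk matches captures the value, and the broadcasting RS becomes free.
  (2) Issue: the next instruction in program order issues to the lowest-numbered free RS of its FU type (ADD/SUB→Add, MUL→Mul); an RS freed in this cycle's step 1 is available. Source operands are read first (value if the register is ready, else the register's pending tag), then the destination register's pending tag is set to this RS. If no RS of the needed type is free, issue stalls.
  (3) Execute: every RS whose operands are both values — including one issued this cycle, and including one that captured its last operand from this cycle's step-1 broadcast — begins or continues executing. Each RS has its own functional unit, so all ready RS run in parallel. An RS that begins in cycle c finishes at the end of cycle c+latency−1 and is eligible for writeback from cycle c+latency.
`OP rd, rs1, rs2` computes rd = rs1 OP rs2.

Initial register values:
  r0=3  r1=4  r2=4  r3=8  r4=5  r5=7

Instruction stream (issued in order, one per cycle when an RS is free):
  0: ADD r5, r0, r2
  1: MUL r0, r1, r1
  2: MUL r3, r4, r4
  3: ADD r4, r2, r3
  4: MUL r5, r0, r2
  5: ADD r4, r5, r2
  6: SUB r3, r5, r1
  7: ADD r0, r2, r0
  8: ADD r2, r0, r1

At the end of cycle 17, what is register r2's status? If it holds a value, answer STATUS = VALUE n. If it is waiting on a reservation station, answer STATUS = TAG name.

STATUS = TAG Add2

  c1: issue ADD r5<-Add1  regs: r0:3,r1:4,r2:4,r3:8,r4:5,r5:Add1
  c2: issue MUL r0<-Mul1  regs: r0:Mul1,r1:4,r2:4,r3:8,r4:5,r5:Add1
  c3: CDB Add1=7; issue MUL r3<-Mul2  regs: r0:Mul1,r1:4,r2:4,r3:Mul2,r4:5,r5:7
  c4: issue ADD r4<-Add1  regs: r0:Mul1,r1:4,r2:4,r3:Mul2,r4:Add1,r5:7
  c5: stall  regs: r0:Mul1,r1:4,r2:4,r3:Mul2,r4:Add1,r5:7
  c6: stall  regs: r0:Mul1,r1:4,r2:4,r3:Mul2,r4:Add1,r5:7
  c7: CDB Mul1=16; issue MUL r5<-Mul1  regs: r0:16,r1:4,r2:4,r3:Mul2,r4:Add1,r5:Mul1
  c8: CDB Mul2=25; issue ADD r4<-Add2  regs: r0:16,r1:4,r2:4,r3:25,r4:Add2,r5:Mul1
  c9: stall  regs: r0:16,r1:4,r2:4,r3:25,r4:Add2,r5:Mul1
  c10: CDB Add1=29; issue SUB r3<-Add1  regs: r0:16,r1:4,r2:4,r3:Add1,r4:Add2,r5:Mul1
  c11: stall  regs: r0:16,r1:4,r2:4,r3:Add1,r4:Add2,r5:Mul1
  c12: CDB Mul1=64; stall  regs: r0:16,r1:4,r2:4,r3:Add1,r4:Add2,r5:64
  c13: stall  regs: r0:16,r1:4,r2:4,r3:Add1,r4:Add2,r5:64
  c14: CDB Add1=60; issue ADD r0<-Add1  regs: r0:Add1,r1:4,r2:4,r3:60,r4:Add2,r5:64
  c15: CDB Add2=68; issue ADD r2<-Add2  regs: r0:Add1,r1:4,r2:Add2,r3:60,r4:68,r5:64
  c16: CDB Add1=20  regs: r0:20,r1:4,r2:Add2,r3:60,r4:68,r5:64
  c17: -  regs: r0:20,r1:4,r2:Add2,r3:60,r4:68,r5:64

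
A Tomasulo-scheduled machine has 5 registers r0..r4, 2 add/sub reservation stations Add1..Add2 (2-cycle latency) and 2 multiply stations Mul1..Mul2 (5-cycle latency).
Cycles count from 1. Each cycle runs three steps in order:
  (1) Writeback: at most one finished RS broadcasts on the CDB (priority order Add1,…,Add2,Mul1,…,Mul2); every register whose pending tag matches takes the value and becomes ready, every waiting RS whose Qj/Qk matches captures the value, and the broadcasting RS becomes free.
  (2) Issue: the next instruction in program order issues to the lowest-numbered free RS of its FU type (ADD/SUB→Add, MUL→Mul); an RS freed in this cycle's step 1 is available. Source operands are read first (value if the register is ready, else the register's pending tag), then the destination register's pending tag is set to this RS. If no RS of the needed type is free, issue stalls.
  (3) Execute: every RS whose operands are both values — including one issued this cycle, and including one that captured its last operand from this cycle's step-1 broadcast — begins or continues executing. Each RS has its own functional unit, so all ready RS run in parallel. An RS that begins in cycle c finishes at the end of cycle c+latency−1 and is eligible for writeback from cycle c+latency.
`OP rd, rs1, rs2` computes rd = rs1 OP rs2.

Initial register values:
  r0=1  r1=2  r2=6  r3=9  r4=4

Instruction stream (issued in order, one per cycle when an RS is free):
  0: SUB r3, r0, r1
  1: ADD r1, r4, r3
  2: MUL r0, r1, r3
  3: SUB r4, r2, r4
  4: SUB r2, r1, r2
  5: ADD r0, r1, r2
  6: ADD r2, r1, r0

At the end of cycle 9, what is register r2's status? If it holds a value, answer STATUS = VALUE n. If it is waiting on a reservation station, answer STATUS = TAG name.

  c1: issue SUB r3<-Add1  regs: r0:1,r1:2,r2:6,r3:Add1,r4:4
  c2: issue ADD r1<-Add2  regs: r0:1,r1:Add2,r2:6,r3:Add1,r4:4
  c3: CDB Add1=-1; issue MUL r0<-Mul1  regs: r0:Mul1,r1:Add2,r2:6,r3:-1,r4:4
  c4: issue SUB r4<-Add1  regs: r0:Mul1,r1:Add2,r2:6,r3:-1,r4:Add1
  c5: CDB Add2=3; issue SUB r2<-Add2  regs: r0:Mul1,r1:3,r2:Add2,r3:-1,r4:Add1
  c6: CDB Add1=2; issue ADD r0<-Add1  regs: r0:Add1,r1:3,r2:Add2,r3:-1,r4:2
  c7: CDB Add2=-3; issue ADD r2<-Add2  regs: r0:Add1,r1:3,r2:Add2,r3:-1,r4:2
  c8: -  regs: r0:Add1,r1:3,r2:Add2,r3:-1,r4:2
  c9: CDB Add1=0  regs: r0:0,r1:3,r2:Add2,r3:-1,r4:2

STATUS = TAG Add2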